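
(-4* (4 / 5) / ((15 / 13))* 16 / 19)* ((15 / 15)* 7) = -23296 / 1425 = -16.35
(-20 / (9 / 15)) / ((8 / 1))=-25 / 6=-4.17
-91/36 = -2.53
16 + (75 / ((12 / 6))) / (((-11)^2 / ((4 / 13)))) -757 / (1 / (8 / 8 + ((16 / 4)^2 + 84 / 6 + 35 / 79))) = -2955850202 / 124267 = -23786.28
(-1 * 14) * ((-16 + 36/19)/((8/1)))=469/19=24.68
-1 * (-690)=690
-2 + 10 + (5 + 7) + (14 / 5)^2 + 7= 871 / 25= 34.84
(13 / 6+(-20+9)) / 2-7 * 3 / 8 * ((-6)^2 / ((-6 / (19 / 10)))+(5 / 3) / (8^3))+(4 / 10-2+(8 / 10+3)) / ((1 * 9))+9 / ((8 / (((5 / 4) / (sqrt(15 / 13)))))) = 3 * sqrt(195) / 32+4745177 / 184320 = 27.05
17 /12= 1.42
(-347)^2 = 120409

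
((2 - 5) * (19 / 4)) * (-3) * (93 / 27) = 589 / 4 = 147.25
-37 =-37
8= 8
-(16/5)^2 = -256/25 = -10.24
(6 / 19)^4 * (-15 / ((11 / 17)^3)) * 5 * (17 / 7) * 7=-8118241200 / 173457251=-46.80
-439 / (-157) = 439 / 157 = 2.80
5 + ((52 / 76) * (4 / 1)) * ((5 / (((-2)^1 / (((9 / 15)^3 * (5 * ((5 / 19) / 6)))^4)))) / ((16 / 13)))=198086811191 / 39617584000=5.00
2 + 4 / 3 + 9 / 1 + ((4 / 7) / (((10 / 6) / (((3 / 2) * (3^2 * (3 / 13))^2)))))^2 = 1811087977 / 104961675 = 17.25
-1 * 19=-19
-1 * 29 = -29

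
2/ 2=1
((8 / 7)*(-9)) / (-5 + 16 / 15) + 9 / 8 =12357 / 3304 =3.74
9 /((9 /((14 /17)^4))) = 38416 /83521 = 0.46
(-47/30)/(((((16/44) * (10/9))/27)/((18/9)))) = -41877/200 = -209.38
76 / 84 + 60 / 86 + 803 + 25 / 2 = 1475687 / 1806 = 817.10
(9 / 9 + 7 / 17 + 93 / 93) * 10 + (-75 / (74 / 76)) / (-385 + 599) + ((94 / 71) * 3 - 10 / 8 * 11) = 267205629 / 19114052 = 13.98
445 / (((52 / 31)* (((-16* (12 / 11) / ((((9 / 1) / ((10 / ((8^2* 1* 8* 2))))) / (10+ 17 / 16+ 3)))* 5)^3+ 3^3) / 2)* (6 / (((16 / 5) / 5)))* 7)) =30804889567232 / 93875901959385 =0.33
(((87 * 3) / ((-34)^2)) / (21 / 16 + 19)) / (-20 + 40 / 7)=-1827 / 2348125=-0.00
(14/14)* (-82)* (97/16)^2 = -385769/128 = -3013.82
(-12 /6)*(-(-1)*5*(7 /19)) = -70 /19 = -3.68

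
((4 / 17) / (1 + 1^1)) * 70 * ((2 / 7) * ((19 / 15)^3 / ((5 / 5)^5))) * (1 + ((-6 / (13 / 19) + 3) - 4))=-2085136 / 49725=-41.93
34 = 34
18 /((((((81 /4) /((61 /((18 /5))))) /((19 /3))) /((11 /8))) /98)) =3123505 /243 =12853.93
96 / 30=16 / 5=3.20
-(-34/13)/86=17/559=0.03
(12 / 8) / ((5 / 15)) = 9 / 2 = 4.50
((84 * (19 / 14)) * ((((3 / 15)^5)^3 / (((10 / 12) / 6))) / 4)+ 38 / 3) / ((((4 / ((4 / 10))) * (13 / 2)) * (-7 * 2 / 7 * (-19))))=152587890706 / 29754638671875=0.01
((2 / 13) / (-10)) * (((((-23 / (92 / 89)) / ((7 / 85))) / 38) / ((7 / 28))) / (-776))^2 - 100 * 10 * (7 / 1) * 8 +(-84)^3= -359316072478582357 / 553898345728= -648704.00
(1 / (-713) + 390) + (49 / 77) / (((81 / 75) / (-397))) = 33050818 / 211761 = 156.08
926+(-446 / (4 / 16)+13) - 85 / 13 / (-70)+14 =-151225 / 182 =-830.91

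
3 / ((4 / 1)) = 3 / 4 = 0.75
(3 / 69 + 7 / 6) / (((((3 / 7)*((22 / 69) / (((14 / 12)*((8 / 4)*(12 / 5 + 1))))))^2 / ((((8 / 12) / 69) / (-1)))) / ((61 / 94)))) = -7068647243 / 276388200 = -25.58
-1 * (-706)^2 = -498436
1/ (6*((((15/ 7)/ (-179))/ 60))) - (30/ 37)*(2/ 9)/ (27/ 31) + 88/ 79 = -197561270/ 236763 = -834.43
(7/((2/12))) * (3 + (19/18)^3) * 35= 5966975/972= 6138.86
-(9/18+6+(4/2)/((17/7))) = -249/34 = -7.32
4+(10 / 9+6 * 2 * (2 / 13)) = 814 / 117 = 6.96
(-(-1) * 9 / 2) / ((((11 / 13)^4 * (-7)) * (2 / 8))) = -514098 / 102487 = -5.02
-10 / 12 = -5 / 6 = -0.83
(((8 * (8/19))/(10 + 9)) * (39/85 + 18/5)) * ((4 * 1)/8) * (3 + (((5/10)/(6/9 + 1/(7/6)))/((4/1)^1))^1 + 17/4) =129513/49096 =2.64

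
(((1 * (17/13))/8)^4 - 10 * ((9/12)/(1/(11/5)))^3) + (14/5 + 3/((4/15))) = -90285402151/2924646400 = -30.87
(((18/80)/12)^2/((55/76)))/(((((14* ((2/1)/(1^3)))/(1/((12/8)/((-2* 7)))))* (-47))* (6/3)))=57/33088000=0.00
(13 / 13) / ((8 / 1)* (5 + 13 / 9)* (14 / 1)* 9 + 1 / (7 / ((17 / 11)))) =77 / 500209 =0.00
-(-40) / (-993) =-40 / 993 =-0.04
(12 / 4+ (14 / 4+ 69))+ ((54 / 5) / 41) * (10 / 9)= 6215 / 82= 75.79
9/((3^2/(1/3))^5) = 1/1594323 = 0.00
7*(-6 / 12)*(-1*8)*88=2464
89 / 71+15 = 1154 / 71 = 16.25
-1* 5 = -5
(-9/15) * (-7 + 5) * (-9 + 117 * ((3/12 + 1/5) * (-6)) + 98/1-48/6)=-7047/25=-281.88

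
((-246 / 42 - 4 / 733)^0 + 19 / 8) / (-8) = -27 / 64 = -0.42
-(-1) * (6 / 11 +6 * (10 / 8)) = 177 / 22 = 8.05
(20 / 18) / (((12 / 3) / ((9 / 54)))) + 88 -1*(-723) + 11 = 88781 / 108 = 822.05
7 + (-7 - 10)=-10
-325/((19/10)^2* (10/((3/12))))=-1625/722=-2.25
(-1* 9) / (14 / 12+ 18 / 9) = -54 / 19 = -2.84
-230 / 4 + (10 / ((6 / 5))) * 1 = -295 / 6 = -49.17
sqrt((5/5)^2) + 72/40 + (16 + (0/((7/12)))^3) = 94/5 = 18.80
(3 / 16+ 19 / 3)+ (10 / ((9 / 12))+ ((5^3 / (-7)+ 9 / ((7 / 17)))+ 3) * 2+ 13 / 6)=1729 / 48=36.02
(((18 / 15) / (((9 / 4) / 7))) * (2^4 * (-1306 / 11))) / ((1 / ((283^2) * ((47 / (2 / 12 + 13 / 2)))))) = -1101189151552 / 275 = -4004324187.46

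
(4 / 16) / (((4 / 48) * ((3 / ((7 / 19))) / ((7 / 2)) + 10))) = 147 / 604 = 0.24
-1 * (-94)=94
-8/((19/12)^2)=-1152/361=-3.19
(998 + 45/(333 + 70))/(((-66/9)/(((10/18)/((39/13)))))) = -2011195/79794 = -25.20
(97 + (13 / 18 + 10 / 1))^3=7290099019 / 5832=1250016.98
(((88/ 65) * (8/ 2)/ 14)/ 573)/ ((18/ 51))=1496/ 782145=0.00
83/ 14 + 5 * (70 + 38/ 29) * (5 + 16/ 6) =3336701/ 1218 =2739.49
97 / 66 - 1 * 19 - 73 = -5975 / 66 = -90.53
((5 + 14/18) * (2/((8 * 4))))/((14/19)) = 0.49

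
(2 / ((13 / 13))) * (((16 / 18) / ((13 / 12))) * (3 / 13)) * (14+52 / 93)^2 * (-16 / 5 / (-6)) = 938657792 / 21925215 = 42.81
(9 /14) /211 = 9 /2954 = 0.00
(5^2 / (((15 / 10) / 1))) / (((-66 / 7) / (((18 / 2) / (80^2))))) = -7 / 2816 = -0.00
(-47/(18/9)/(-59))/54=47/6372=0.01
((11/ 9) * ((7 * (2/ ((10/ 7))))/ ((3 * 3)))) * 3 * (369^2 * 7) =3805447.80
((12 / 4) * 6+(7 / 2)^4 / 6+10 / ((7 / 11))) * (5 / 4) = 197315 / 2688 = 73.41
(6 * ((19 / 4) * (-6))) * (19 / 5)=-3249 / 5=-649.80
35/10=7/2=3.50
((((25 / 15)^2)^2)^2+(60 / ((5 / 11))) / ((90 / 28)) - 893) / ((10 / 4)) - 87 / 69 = -318.22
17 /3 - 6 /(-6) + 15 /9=25 /3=8.33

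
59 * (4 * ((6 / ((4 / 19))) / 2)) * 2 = 6726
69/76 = 0.91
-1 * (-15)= 15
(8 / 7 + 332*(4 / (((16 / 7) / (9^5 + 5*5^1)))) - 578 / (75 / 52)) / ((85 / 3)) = 18018837058 / 14875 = 1211350.39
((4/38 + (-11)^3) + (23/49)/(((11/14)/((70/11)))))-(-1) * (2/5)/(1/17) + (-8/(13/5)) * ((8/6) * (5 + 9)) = -617642791/448305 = -1377.73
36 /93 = 12 /31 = 0.39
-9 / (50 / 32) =-144 / 25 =-5.76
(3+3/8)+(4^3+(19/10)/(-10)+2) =13837/200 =69.18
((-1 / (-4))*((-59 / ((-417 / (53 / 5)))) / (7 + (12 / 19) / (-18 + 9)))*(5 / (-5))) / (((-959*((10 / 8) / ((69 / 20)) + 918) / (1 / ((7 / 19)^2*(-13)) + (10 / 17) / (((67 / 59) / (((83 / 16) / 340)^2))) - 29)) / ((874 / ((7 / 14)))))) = -113729813837743140655797 / 35819919862468430031616000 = -0.00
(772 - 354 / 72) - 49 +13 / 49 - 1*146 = 336541 / 588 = 572.35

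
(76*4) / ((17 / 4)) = 1216 / 17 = 71.53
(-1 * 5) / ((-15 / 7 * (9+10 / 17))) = 119 / 489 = 0.24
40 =40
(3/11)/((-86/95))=-285/946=-0.30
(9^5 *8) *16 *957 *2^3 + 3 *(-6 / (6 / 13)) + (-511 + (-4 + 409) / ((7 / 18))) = 405062916464 / 7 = 57866130923.43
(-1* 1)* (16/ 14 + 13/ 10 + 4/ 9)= -1819/ 630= -2.89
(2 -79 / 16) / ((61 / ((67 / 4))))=-3149 / 3904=-0.81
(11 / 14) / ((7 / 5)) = 55 / 98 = 0.56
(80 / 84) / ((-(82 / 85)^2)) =-36125 / 35301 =-1.02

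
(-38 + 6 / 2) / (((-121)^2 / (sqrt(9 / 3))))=-35 * sqrt(3) / 14641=-0.00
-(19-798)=779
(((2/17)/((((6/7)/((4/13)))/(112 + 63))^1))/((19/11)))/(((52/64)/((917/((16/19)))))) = 49426300/8619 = 5734.57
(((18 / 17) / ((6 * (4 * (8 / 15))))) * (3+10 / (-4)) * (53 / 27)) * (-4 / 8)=-0.04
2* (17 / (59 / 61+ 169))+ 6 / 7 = 1.06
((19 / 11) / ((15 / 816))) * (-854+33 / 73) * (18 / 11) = -5796232416 / 44165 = -131240.40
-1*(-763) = 763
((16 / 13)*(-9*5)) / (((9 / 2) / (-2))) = 320 / 13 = 24.62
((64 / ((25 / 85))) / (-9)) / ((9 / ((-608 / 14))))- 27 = 254207 / 2835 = 89.67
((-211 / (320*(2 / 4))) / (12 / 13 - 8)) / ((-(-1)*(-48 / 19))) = -0.07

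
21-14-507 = -500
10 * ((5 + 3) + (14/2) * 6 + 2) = 520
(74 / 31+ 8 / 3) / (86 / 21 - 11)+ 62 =55080 / 899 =61.27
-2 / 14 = -1 / 7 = -0.14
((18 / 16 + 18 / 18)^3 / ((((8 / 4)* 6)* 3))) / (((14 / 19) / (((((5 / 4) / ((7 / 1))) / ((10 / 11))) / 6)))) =1026817 / 86704128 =0.01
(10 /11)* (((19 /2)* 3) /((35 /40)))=2280 /77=29.61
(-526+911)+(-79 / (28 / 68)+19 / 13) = 194.60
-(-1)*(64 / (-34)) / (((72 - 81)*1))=0.21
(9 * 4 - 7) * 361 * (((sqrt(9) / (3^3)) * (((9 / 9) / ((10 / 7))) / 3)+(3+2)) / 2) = 14206433 / 540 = 26308.21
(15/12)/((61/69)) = 1.41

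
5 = 5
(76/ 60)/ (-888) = -19/ 13320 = -0.00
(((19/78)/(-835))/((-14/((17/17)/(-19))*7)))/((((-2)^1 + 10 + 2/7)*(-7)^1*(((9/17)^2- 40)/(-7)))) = 289/607073343240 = 0.00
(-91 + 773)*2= 1364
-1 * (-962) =962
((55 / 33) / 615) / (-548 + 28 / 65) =-65 / 13133448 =-0.00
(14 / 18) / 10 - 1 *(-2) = 187 / 90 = 2.08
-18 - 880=-898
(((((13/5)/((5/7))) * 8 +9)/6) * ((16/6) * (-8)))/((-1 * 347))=30496/78075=0.39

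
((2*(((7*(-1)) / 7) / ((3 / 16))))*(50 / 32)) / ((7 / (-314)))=747.62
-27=-27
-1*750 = -750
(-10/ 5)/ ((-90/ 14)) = 14/ 45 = 0.31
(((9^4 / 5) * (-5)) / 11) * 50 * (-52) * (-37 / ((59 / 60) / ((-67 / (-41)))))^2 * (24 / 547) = 9057538354400640000 / 35208842537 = 257251806.70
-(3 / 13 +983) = -12782 / 13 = -983.23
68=68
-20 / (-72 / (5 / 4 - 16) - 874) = 590 / 25639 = 0.02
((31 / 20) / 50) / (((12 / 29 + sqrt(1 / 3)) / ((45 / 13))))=-72819 / 265850 + 234639 * sqrt(3) / 1063400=0.11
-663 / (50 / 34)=-11271 / 25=-450.84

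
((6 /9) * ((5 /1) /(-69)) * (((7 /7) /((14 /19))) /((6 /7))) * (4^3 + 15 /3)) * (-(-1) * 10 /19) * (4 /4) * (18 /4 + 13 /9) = -2675 /162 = -16.51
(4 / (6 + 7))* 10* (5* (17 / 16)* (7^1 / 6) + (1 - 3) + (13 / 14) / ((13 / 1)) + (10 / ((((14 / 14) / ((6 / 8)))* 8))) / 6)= 7435 / 546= 13.62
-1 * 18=-18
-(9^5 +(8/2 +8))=-59061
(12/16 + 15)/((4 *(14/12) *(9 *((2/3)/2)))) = 9/8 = 1.12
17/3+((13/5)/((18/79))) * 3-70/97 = 38003/970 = 39.18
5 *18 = 90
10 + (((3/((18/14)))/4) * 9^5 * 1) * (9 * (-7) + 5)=-3995629/2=-1997814.50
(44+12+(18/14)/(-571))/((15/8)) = 1790584/59955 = 29.87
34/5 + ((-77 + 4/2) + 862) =3969/5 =793.80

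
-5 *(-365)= 1825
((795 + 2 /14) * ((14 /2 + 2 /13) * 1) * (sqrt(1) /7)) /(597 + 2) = 517638 /381563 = 1.36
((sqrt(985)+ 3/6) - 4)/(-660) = 7/1320 - sqrt(985)/660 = -0.04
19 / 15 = 1.27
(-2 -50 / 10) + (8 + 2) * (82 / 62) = 193 / 31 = 6.23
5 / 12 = 0.42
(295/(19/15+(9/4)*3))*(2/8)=4425/481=9.20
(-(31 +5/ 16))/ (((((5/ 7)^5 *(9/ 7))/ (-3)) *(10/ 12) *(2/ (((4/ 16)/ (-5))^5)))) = -58942149/ 800000000000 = -0.00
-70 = -70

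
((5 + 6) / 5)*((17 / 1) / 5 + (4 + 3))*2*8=9152 / 25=366.08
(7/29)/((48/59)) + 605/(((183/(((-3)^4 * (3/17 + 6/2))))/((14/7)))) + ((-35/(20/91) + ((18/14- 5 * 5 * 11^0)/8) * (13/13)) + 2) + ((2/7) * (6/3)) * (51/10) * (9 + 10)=80668901507/50522640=1596.69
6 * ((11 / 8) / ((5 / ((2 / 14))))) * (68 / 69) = 187 / 805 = 0.23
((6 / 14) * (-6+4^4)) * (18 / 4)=3375 / 7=482.14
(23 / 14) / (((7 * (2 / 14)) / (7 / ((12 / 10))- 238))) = -4577 / 12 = -381.42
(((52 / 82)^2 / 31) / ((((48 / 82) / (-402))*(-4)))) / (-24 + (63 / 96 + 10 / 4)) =-90584 / 847757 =-0.11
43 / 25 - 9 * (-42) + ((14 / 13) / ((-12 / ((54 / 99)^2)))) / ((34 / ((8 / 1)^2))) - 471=-61056562 / 668525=-91.33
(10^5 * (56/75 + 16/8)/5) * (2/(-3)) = -329600/9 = -36622.22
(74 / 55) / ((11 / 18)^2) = 23976 / 6655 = 3.60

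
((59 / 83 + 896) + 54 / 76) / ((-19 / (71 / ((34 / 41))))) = -4043.95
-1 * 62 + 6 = -56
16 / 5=3.20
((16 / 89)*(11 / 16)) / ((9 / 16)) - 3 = -2227 / 801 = -2.78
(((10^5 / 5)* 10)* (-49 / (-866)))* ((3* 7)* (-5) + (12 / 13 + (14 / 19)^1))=-125072500000 / 106951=-1169437.41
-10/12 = -0.83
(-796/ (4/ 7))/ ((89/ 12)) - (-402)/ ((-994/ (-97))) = -6572619/ 44233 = -148.59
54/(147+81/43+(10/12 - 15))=13932/34757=0.40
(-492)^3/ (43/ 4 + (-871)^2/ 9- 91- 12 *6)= -4287437568/ 3029083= -1415.42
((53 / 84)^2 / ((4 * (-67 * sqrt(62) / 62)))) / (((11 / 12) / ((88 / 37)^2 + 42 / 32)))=-428802277 * sqrt(62) / 37968919296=-0.09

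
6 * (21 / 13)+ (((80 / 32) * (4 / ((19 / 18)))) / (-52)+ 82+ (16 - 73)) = 8524 / 247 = 34.51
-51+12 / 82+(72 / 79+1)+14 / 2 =-135851 / 3239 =-41.94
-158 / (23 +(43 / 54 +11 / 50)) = -106650 / 16211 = -6.58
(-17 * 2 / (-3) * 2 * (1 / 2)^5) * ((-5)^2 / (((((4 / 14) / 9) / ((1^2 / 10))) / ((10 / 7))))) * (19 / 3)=8075 / 16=504.69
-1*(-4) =4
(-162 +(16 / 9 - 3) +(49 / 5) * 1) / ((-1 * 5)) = 6904 / 225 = 30.68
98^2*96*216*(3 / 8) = 74680704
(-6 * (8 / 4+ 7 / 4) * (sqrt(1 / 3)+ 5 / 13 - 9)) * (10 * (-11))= -277200 / 13+ 825 * sqrt(3)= -19894.14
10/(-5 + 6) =10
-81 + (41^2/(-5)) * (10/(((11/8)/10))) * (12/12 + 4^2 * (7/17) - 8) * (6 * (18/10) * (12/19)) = 243712719/3553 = 68593.50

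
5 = 5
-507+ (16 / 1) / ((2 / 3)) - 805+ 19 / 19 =-1287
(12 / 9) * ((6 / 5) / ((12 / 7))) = 14 / 15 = 0.93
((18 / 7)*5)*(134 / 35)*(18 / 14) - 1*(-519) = 199725 / 343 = 582.29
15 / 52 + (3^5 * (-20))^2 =1228219215 / 52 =23619600.29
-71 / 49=-1.45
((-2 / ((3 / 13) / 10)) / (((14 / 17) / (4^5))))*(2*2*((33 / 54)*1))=-49786880 / 189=-263422.65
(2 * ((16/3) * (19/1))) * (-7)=-1418.67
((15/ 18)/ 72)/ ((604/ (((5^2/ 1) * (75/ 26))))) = 3125/ 2261376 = 0.00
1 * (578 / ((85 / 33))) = 1122 / 5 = 224.40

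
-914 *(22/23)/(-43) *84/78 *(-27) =-7600824/12857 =-591.18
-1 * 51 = -51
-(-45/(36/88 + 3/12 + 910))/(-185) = -396/1482553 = -0.00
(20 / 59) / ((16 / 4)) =5 / 59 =0.08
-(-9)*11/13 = 99/13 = 7.62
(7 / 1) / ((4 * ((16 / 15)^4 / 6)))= 1063125 / 131072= 8.11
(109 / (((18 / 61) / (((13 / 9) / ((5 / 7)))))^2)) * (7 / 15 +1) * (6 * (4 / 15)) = 147782030396 / 12301875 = 12012.97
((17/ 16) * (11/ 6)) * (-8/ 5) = -3.12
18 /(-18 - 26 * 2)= -9 /35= -0.26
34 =34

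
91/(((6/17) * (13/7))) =833/6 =138.83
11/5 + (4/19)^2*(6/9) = 12073/5415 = 2.23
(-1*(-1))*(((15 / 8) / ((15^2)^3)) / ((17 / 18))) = 1 / 5737500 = 0.00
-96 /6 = -16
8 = 8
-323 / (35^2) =-323 / 1225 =-0.26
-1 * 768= -768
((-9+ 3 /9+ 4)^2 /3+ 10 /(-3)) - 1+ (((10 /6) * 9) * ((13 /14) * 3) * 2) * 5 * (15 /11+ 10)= 4751.30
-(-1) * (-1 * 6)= -6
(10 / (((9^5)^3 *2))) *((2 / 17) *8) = 80 / 3500149245609033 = 0.00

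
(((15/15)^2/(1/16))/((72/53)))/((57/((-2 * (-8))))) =3.31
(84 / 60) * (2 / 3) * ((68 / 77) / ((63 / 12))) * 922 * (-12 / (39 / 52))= -8025088 / 3465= -2316.04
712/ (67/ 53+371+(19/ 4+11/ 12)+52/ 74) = 1.88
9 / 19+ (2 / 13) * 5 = 307 / 247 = 1.24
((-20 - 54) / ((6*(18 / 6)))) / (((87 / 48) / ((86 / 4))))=-12728 / 261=-48.77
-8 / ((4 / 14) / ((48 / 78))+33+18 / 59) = -13216 / 55787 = -0.24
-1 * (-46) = 46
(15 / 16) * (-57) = -855 / 16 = -53.44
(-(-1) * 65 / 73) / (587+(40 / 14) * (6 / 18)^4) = 36855 / 24297977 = 0.00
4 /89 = 0.04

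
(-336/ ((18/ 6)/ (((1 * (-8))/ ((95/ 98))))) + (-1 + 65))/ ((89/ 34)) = 3192192/ 8455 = 377.55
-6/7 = -0.86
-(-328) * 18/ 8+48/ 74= 27330/ 37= 738.65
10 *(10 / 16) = 25 / 4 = 6.25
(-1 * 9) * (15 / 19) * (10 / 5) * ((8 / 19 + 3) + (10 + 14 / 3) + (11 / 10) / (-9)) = -92163 / 361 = -255.30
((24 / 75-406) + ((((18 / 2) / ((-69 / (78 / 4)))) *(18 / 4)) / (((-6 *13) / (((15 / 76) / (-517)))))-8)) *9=-672928713909 / 180743200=-3723.12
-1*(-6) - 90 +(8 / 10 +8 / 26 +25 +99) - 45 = -253 / 65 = -3.89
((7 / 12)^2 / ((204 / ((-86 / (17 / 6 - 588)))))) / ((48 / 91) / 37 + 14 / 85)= 35471345 / 25895001312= 0.00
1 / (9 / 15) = 5 / 3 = 1.67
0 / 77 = 0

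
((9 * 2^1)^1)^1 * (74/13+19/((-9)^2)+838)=1777310/117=15190.68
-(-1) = 1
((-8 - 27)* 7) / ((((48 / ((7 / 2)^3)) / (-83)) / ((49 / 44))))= 20227.89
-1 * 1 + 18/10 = 4/5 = 0.80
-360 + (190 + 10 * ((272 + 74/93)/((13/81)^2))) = 553951270/5239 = 105736.07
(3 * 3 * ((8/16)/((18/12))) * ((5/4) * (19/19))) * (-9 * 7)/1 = -945/4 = -236.25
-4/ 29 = -0.14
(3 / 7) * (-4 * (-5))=60 / 7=8.57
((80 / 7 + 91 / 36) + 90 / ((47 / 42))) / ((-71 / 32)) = -8942872 / 210231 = -42.54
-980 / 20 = -49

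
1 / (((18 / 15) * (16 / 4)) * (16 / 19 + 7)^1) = 95 / 3576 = 0.03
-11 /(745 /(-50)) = 0.74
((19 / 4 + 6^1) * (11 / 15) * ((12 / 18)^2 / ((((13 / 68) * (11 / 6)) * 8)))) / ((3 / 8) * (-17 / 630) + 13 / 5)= 81872 / 169689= 0.48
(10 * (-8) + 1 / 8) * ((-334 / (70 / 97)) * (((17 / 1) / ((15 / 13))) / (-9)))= -254178509 / 4200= -60518.69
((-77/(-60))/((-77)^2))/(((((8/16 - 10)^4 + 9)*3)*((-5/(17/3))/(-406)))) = 3944/968702625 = 0.00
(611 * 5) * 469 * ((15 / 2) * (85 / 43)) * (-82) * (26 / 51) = -38183986750 / 43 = -887999691.86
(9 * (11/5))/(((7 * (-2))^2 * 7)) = 99/6860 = 0.01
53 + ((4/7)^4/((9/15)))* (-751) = -579521/7203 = -80.46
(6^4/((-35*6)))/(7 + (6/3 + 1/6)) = -0.67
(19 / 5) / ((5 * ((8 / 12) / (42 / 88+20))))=51357 / 2200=23.34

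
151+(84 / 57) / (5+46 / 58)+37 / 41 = 711181 / 4674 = 152.16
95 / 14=6.79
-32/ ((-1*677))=32/ 677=0.05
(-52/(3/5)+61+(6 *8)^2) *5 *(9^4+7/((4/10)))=449640475/6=74940079.17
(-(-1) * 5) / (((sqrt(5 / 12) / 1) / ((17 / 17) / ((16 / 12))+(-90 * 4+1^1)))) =-1433 * sqrt(15) / 2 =-2774.99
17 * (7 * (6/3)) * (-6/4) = -357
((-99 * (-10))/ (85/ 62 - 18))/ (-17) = 61380/ 17527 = 3.50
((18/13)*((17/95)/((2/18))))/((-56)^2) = 1377/1936480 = 0.00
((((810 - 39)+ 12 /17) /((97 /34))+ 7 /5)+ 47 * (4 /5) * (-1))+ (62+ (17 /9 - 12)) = 286.18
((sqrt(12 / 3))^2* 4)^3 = 4096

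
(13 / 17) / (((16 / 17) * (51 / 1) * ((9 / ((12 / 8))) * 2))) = 0.00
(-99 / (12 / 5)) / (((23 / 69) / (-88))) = 10890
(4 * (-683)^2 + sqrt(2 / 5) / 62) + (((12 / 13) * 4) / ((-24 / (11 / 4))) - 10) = sqrt(10) / 310 + 48514585 / 26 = 1865945.59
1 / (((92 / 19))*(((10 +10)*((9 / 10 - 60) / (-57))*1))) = 361 / 36248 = 0.01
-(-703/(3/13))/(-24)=-9139/72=-126.93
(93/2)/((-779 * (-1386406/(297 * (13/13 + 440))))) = 248589/44082052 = 0.01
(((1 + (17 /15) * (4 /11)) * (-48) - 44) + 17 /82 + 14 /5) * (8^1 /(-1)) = 870.20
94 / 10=47 / 5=9.40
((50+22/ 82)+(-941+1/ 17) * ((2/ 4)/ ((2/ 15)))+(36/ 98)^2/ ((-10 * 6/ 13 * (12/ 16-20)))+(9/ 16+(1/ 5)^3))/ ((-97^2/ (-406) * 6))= -25991683565395259/ 1039231596018000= -25.01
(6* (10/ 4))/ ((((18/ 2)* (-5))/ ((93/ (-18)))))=31/ 18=1.72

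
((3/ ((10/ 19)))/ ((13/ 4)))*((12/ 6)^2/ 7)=456/ 455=1.00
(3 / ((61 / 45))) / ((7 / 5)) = 675 / 427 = 1.58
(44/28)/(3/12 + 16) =44/455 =0.10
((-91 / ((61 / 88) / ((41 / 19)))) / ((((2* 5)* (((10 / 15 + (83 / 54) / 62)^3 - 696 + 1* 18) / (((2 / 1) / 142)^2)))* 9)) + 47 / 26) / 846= 0.00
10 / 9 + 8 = 82 / 9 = 9.11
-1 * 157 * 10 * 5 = -7850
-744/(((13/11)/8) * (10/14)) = -458304/65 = -7050.83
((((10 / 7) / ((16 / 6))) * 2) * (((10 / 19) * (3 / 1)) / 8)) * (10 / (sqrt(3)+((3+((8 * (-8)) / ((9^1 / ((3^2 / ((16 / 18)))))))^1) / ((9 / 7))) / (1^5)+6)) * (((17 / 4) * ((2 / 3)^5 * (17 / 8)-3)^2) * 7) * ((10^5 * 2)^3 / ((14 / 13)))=-215750224421875000000000000 / 2970083781-1508742828125000000000000 * sqrt(3) / 990027927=-75280664994641097.05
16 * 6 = 96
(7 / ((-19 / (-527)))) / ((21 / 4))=2108 / 57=36.98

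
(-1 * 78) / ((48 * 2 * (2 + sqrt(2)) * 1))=-13 / 16 + 13 * sqrt(2) / 32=-0.24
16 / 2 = 8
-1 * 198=-198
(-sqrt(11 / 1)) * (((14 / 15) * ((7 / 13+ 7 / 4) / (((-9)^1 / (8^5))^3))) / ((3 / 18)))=29308581949997056 * sqrt(11) / 47385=2051399587749.77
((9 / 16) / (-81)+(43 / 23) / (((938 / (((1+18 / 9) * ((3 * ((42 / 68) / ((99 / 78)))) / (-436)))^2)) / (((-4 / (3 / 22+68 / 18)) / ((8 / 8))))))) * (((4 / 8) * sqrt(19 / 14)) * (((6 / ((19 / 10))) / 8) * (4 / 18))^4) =-1127718556981525 * sqrt(266) / 76794090715814229793728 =-0.00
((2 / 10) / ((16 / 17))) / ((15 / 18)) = 51 / 200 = 0.26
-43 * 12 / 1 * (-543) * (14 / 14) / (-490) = -140094 / 245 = -571.81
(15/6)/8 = 5/16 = 0.31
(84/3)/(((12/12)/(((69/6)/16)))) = 161/8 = 20.12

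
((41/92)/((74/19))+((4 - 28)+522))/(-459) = -3391163/3124872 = -1.09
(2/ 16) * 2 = 1/ 4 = 0.25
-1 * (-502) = 502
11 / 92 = 0.12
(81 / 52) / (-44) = -81 / 2288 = -0.04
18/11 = 1.64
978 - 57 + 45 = 966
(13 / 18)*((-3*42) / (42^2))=-13 / 252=-0.05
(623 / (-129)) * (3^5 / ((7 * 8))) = -7209 / 344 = -20.96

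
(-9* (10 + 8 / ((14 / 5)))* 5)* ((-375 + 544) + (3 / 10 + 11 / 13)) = -8958195 / 91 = -98441.70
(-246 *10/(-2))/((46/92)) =2460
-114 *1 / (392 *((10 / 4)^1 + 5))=-19 / 490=-0.04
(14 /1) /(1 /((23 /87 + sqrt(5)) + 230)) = 14 * sqrt(5) + 280462 /87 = 3255.01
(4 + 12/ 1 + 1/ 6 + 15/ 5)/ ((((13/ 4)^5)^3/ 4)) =246960619520/ 153557679042272271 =0.00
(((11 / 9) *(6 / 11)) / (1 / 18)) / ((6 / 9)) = 18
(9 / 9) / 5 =1 / 5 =0.20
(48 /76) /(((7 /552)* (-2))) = -3312 /133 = -24.90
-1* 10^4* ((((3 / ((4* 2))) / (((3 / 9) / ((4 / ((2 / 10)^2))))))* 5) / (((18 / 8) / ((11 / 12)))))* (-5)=34375000 / 3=11458333.33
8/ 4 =2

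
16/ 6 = 8/ 3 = 2.67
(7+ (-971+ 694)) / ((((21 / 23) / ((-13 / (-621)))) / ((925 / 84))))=-60125 / 882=-68.17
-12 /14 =-6 /7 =-0.86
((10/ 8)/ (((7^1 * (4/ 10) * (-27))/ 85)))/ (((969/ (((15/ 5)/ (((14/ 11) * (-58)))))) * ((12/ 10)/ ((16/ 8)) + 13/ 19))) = 6875/ 149784768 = 0.00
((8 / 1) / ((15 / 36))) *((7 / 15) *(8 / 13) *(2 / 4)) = 896 / 325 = 2.76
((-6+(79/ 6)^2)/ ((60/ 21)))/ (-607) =-8435/ 87408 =-0.10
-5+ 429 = 424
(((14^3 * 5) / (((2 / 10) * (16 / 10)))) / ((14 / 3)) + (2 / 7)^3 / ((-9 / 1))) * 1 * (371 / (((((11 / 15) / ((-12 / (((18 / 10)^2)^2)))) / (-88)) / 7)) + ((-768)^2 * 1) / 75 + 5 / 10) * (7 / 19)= 752817172386814601 / 610829100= 1232451388.43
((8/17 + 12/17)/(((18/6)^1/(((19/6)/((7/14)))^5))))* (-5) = -247609900/12393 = -19979.82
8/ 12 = 2/ 3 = 0.67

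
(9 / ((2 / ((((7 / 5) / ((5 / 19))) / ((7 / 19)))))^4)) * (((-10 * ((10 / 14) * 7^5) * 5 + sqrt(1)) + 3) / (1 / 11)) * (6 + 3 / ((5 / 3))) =-19680126615429160023 / 15625000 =-1259528103387.47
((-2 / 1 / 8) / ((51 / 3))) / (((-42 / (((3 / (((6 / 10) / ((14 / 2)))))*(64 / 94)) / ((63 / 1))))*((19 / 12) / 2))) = 160 / 956403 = 0.00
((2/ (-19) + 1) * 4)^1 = 68/ 19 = 3.58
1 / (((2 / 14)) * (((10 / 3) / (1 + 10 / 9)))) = 133 / 30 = 4.43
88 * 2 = 176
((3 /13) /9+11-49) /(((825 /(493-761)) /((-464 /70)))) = -92082656 /1126125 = -81.77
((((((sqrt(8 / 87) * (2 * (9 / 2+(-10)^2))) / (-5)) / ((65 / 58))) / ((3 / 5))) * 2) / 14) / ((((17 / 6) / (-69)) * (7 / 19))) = 730664 * sqrt(174) / 54145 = 178.01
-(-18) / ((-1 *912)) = -3 / 152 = -0.02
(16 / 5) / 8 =2 / 5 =0.40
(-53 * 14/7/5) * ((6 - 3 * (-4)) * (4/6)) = -1272/5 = -254.40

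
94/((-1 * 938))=-0.10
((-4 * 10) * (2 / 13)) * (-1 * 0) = 0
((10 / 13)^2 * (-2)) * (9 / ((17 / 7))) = -12600 / 2873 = -4.39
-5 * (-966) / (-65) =-966 / 13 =-74.31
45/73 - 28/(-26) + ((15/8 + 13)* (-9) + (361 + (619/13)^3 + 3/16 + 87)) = 277833239089/2566096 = 108270.79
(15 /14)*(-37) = -555 /14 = -39.64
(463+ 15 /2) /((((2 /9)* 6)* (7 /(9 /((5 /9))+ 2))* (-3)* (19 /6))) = -36699 /380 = -96.58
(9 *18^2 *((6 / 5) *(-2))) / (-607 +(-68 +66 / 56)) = 326592 / 31445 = 10.39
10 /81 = 0.12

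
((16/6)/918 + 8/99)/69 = 1268/1045143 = 0.00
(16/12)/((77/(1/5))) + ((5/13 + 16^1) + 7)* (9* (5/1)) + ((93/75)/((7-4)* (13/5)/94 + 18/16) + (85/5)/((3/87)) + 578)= 1609731735/757757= 2124.34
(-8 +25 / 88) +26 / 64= -2573 / 352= -7.31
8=8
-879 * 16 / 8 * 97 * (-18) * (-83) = -254765844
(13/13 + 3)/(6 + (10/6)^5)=972/4583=0.21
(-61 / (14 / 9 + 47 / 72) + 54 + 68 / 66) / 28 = 1712 / 1749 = 0.98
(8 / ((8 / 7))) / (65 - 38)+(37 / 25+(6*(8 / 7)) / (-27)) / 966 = 132127 / 507150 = 0.26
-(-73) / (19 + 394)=73 / 413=0.18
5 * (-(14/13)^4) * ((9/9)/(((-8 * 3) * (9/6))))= 48020/257049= 0.19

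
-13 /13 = -1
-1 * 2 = -2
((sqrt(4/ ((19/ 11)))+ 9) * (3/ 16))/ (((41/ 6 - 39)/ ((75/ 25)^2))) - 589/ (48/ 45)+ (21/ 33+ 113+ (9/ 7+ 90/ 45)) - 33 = -468.82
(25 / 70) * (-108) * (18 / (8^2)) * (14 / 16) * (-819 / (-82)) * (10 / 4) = -237.02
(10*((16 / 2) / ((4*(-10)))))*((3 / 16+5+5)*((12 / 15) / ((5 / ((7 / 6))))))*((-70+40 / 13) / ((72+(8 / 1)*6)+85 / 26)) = 2.06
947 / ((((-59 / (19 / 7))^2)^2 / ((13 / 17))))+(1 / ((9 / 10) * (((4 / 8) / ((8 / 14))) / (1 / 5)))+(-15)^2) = 1002698446720760 / 4451348915433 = 225.26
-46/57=-0.81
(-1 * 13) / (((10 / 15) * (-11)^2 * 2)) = -39 / 484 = -0.08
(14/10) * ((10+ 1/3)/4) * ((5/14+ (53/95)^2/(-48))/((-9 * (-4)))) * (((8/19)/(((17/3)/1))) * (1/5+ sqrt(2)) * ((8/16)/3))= 32963447/377793720000+ 32963447 * sqrt(2)/75558744000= 0.00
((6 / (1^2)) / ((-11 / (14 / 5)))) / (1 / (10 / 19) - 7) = 56 / 187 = 0.30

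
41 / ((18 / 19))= 779 / 18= 43.28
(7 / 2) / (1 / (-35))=-245 / 2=-122.50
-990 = -990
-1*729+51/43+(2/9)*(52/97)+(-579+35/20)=-195945295/150156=-1304.94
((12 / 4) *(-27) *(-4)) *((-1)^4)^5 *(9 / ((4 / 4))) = 2916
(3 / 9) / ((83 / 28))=28 / 249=0.11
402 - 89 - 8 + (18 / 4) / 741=150673 / 494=305.01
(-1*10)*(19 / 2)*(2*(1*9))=-1710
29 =29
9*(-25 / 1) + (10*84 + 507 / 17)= 10962 / 17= 644.82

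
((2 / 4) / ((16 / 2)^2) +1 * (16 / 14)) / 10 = 1031 / 8960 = 0.12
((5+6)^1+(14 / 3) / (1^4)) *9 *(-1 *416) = -58656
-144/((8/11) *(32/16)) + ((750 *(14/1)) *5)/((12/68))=297401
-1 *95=-95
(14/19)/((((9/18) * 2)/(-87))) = -1218/19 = -64.11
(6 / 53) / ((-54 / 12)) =-4 / 159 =-0.03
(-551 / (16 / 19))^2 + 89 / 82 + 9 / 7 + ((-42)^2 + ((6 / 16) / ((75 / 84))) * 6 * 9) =789665849199 / 1836800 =429913.90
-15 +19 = 4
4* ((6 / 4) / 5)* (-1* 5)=-6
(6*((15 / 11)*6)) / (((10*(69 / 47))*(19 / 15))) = 12690 / 4807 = 2.64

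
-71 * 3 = -213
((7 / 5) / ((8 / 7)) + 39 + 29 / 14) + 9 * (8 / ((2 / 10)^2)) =515843 / 280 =1842.30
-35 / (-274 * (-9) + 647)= -35 / 3113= -0.01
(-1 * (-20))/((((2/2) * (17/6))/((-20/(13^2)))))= -2400/2873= -0.84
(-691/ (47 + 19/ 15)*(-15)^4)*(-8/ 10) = 104945625/ 181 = 579810.08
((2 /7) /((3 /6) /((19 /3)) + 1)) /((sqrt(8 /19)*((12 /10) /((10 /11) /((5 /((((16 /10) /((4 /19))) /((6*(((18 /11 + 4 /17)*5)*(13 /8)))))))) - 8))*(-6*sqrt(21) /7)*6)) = 3235738*sqrt(798) /793303875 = 0.12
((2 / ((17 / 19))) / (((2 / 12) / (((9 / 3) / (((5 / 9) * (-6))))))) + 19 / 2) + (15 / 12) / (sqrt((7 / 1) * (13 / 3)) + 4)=-21341 / 7310 + 5 * sqrt(273) / 172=-2.44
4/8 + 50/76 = 22/19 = 1.16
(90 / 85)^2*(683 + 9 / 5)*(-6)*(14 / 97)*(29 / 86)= -1351219968 / 6027095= -224.19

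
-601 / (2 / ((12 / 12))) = -300.50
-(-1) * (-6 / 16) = -3 / 8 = -0.38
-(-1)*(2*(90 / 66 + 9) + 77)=1075 / 11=97.73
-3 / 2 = -1.50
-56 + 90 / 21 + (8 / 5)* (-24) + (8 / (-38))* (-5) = -59226 / 665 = -89.06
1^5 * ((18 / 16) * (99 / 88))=81 / 64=1.27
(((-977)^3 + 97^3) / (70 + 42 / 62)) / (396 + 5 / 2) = -57763053920 / 1746227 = -33078.78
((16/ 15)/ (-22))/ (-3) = 8/ 495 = 0.02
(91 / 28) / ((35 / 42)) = 3.90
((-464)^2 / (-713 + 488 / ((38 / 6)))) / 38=-8.91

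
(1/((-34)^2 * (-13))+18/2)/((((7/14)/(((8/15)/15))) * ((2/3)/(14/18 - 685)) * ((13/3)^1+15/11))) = -4580816119/39730275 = -115.30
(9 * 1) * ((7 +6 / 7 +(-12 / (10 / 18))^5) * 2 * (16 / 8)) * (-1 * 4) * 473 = 7005509470940112 / 21875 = 320251861528.69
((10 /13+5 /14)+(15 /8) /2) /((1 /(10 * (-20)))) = -75125 /182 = -412.77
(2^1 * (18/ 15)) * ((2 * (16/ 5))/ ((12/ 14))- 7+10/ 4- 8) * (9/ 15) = -906/ 125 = -7.25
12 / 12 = 1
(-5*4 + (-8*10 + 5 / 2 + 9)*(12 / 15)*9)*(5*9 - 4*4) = -74414 / 5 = -14882.80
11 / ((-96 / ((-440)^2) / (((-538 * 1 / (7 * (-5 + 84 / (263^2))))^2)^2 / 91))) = -127621295942860196754098714220776800 / 9368257716624111891017534193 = -13622735.39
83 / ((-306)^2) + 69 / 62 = 3233015 / 2902716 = 1.11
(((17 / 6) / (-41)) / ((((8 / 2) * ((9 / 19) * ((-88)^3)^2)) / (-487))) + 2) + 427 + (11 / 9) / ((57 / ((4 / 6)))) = 100572734815746969613 / 234427467775868928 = 429.01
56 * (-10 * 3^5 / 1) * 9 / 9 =-136080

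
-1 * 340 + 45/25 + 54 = -1421/5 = -284.20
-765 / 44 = -17.39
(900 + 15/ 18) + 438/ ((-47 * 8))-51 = 478649/ 564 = 848.67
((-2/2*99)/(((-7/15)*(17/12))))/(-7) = -21.39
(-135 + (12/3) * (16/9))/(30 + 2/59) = -67909/15948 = -4.26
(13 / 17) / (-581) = -13 / 9877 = -0.00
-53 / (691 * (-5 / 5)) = 53 / 691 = 0.08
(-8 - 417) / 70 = -85 / 14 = -6.07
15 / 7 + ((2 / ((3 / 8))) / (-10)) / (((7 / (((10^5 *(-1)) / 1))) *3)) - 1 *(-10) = 160765 / 63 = 2551.83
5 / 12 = 0.42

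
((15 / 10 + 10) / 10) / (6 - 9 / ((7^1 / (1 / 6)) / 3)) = 161 / 750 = 0.21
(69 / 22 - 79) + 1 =-1647 / 22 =-74.86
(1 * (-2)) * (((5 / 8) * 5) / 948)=-25 / 3792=-0.01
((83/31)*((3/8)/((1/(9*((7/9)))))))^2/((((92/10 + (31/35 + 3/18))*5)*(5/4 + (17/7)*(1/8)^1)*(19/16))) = 0.52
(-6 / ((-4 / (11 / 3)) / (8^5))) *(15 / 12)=225280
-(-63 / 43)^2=-2.15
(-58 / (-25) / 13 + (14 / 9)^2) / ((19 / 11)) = 1.50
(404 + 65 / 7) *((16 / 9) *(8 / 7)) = 370304 / 441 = 839.69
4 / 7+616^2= 2656196 / 7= 379456.57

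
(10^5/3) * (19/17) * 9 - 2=5699966/17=335292.12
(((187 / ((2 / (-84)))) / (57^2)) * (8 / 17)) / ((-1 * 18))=616 / 9747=0.06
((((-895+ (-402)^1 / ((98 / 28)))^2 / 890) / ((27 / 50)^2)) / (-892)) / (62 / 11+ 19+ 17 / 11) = -68709796375 / 408357899712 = -0.17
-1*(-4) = 4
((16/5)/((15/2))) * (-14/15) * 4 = -1792/1125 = -1.59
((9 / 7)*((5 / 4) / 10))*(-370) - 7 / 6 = -5093 / 84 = -60.63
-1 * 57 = -57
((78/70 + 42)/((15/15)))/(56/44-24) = -16599/8750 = -1.90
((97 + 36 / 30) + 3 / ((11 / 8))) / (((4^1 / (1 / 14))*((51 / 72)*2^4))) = 16563 / 104720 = 0.16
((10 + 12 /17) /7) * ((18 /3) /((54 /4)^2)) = 208 /4131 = 0.05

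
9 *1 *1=9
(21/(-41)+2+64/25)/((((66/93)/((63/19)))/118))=478076823/214225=2231.66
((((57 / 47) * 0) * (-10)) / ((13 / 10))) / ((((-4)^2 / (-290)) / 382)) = 0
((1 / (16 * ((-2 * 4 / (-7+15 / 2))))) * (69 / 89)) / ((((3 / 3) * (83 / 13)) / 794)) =-356109 / 945536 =-0.38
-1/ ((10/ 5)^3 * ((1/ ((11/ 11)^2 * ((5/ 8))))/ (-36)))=45/ 16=2.81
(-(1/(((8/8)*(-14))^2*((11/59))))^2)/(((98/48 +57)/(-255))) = 0.00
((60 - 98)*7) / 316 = -133 / 158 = -0.84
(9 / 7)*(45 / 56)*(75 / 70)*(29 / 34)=176175 / 186592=0.94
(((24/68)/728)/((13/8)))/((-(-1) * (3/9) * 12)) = 3/40222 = 0.00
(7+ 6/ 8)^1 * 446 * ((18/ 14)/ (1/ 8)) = 248868/ 7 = 35552.57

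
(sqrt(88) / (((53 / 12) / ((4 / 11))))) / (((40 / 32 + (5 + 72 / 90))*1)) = 0.11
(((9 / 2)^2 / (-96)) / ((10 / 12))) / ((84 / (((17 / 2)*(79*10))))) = -36261 / 1792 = -20.23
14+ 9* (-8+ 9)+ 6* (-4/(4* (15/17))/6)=328/15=21.87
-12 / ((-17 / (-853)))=-10236 / 17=-602.12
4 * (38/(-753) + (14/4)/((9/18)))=20932/753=27.80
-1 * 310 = -310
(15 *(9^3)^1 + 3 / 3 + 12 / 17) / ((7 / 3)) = 557772 / 119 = 4687.16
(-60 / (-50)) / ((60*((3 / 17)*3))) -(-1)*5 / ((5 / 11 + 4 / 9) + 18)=254557 / 841950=0.30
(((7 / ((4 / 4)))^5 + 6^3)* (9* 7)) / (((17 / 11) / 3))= 35390817 / 17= 2081812.76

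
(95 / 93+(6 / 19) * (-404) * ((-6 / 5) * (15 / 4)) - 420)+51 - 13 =341255 / 1767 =193.13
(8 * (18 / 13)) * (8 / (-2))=-576 / 13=-44.31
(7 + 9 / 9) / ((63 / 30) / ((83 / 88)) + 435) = 3320 / 181449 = 0.02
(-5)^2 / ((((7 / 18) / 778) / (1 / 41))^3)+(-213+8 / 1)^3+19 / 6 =-810010966029493 / 141839418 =-5710760.64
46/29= 1.59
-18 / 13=-1.38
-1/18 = -0.06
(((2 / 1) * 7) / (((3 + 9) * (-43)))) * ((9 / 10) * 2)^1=-21 / 430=-0.05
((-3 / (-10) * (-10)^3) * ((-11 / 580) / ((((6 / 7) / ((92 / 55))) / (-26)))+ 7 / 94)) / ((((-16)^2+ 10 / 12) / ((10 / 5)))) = -5087208 / 2100383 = -2.42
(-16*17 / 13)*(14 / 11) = -3808 / 143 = -26.63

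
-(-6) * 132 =792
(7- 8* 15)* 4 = -452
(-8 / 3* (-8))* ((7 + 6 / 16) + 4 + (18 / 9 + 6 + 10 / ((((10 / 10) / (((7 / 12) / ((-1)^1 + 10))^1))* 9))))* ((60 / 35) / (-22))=-604880 / 18711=-32.33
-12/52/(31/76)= -228/403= -0.57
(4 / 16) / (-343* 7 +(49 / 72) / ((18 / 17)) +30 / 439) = -0.00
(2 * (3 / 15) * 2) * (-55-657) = -2848 / 5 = -569.60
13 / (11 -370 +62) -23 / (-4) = 6779 / 1188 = 5.71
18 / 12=3 / 2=1.50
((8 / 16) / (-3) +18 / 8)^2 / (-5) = -125 / 144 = -0.87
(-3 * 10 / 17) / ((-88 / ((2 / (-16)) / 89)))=-15 / 532576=-0.00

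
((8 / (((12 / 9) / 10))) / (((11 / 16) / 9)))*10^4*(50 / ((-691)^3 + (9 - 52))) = -2160000000 / 1814666777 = -1.19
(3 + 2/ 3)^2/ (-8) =-121/ 72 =-1.68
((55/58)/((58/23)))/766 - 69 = -177799591/2576824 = -69.00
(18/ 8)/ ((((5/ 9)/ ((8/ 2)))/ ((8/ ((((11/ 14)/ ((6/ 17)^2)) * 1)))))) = 326592/ 15895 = 20.55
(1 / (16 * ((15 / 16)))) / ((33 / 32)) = 32 / 495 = 0.06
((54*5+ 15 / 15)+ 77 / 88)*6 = 6525 / 4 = 1631.25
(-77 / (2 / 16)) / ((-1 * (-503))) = -616 / 503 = -1.22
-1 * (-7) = 7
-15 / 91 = -0.16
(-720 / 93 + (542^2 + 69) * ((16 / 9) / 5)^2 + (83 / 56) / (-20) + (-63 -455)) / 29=514942531247 / 407786400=1262.78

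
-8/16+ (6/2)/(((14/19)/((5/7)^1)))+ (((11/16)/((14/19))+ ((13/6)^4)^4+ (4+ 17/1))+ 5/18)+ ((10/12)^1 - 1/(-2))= 32609001351612606577/138234385465344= 235896.45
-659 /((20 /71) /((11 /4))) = -514679 /80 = -6433.49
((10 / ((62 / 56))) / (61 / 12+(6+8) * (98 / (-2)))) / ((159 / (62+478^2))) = -255971520 / 13424953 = -19.07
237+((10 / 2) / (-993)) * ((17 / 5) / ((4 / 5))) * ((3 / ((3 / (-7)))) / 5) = 941483 / 3972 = 237.03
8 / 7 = 1.14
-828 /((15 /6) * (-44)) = 414 /55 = 7.53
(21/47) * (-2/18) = -0.05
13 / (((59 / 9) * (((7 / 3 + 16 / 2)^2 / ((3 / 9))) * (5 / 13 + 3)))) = 4563 / 2494756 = 0.00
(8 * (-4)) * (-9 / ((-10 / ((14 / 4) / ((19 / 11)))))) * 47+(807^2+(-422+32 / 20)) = 61568149 / 95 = 648085.78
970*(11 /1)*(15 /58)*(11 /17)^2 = 9683025 /8381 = 1155.35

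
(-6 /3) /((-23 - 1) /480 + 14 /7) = -40 /39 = -1.03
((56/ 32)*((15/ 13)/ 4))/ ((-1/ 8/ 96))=-5040/ 13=-387.69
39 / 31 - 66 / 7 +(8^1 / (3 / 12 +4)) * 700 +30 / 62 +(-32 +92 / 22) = 52028050 / 40579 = 1282.14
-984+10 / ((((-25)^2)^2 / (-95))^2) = -1201171874278 / 1220703125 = -984.00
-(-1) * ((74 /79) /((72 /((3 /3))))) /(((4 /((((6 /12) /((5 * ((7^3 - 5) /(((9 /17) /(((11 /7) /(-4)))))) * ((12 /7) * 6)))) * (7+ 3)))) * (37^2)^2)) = -49 /72842200681536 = -0.00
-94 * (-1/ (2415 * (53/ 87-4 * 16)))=-2726/ 4439575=-0.00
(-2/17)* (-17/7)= 2/7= 0.29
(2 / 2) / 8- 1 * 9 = -71 / 8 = -8.88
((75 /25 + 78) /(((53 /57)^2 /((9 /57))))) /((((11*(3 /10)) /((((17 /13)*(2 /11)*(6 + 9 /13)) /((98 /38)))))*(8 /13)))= 1946134755 /433018586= 4.49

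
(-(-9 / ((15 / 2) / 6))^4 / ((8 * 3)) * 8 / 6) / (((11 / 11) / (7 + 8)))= -279936 / 125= -2239.49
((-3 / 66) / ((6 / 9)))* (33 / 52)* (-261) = 2349 / 208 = 11.29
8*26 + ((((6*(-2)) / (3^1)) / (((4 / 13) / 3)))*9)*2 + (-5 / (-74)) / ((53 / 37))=-52359 / 106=-493.95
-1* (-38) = 38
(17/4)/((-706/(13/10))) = -221/28240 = -0.01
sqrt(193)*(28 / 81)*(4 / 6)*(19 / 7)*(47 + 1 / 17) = 121600*sqrt(193) / 4131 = 408.94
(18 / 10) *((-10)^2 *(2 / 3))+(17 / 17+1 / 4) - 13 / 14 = 3369 / 28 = 120.32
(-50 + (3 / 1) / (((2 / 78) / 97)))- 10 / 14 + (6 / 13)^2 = 13366124 / 1183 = 11298.50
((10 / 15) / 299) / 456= 1 / 204516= 0.00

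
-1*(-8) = 8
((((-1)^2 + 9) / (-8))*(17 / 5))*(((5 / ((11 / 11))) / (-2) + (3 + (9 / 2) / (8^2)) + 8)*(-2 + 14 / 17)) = 5485 / 128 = 42.85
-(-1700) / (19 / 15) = 25500 / 19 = 1342.11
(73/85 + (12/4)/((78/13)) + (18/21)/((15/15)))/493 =0.00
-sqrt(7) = -2.65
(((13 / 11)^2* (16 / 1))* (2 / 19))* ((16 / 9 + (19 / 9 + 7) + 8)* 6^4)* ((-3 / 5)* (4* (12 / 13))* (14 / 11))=-4106059776 / 25289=-162365.45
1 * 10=10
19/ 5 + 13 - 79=-311/ 5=-62.20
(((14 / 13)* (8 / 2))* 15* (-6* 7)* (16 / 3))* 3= -564480 / 13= -43421.54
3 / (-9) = -1 / 3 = -0.33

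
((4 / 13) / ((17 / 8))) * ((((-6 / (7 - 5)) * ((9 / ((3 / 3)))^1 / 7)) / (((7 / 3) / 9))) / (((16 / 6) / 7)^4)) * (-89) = 9103.25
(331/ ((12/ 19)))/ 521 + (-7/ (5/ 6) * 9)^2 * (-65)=-371497.39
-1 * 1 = -1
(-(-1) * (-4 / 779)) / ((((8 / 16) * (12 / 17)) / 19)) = -0.28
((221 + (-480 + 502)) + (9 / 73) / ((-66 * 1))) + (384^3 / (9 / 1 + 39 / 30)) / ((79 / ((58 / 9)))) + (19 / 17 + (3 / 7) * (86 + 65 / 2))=348921043237934 / 777547309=448745.74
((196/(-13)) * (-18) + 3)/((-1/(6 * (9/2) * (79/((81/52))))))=-375724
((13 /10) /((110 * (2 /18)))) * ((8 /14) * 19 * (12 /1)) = 26676 /1925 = 13.86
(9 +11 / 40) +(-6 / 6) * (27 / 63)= 2477 / 280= 8.85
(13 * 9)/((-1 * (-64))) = 117/64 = 1.83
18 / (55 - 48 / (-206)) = 1854 / 5689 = 0.33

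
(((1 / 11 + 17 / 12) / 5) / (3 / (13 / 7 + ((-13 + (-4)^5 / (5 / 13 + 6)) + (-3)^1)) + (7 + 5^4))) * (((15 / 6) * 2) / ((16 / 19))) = 383397181 / 135344751168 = 0.00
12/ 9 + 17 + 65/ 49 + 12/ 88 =64021/ 3234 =19.80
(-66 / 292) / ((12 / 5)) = -55 / 584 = -0.09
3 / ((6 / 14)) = 7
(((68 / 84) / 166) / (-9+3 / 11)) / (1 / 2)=-187 / 167328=-0.00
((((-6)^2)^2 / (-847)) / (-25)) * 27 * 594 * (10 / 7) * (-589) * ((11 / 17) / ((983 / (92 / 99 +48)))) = -171147831552 / 6433735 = -26601.63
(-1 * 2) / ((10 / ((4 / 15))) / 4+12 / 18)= -48 / 241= -0.20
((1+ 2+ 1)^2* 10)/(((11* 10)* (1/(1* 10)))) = 160/11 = 14.55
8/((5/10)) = 16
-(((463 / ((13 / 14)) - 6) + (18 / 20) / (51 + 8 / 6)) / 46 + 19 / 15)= -11.98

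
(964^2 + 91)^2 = 863760195769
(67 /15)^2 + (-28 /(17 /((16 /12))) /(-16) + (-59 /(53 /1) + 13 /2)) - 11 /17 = 10066553 /405450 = 24.83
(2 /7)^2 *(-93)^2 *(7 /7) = 34596 /49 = 706.04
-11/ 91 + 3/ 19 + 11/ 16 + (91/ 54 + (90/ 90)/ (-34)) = 30224377/ 12697776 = 2.38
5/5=1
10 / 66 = 0.15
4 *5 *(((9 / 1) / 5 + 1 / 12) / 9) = 113 / 27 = 4.19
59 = 59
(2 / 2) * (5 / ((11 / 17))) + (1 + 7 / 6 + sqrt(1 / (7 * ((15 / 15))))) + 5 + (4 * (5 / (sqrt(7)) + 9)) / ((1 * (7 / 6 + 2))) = 139 * sqrt(7) / 133 + 32933 / 1254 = 29.03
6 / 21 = 2 / 7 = 0.29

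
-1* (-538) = 538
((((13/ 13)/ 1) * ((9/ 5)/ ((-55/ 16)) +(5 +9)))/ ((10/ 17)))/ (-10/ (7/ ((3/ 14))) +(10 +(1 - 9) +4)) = 4.02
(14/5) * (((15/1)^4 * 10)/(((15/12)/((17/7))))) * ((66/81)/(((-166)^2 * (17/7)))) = 231000/6889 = 33.53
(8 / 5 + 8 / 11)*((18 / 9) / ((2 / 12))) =1536 / 55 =27.93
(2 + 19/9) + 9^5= 531478/9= 59053.11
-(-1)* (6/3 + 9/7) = 23/7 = 3.29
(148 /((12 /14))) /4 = 259 /6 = 43.17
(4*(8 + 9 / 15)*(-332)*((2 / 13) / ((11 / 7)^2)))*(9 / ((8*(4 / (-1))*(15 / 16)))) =213.46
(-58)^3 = -195112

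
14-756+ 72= -670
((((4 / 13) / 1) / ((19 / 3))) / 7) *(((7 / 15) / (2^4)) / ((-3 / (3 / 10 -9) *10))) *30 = 87 / 49400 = 0.00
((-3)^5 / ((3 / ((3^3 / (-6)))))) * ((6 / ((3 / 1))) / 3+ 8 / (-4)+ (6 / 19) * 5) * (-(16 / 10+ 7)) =-73143 / 95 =-769.93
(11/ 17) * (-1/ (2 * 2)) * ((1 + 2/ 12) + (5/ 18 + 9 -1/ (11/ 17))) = -1.44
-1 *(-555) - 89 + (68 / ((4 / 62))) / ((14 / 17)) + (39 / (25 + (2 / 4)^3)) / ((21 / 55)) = 2462141 / 1407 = 1749.92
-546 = -546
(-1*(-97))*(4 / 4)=97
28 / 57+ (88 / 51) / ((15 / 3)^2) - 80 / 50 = -8396 / 8075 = -1.04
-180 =-180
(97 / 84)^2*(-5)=-47045 / 7056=-6.67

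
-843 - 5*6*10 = -1143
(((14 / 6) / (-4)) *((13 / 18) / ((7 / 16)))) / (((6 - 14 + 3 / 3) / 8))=208 / 189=1.10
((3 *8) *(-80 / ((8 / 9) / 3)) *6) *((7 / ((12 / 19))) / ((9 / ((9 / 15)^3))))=-258552 / 25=-10342.08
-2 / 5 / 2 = -1 / 5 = -0.20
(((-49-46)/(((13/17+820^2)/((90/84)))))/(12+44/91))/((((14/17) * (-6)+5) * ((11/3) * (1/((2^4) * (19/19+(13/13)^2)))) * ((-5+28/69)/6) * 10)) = 0.00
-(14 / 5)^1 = -14 / 5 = -2.80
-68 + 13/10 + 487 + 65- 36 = 4493/10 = 449.30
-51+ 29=-22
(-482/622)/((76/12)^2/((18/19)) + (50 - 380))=39042/14492911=0.00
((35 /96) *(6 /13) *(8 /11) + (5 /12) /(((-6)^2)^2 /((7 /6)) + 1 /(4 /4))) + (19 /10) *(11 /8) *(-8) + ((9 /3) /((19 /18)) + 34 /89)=-1982130503861 /112921834740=-17.55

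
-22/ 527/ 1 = -22/ 527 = -0.04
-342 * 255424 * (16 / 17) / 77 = -1397680128 / 1309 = -1067746.47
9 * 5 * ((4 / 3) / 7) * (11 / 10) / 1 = 66 / 7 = 9.43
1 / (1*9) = 1 / 9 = 0.11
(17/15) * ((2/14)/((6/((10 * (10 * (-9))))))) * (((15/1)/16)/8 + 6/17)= -5115/448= -11.42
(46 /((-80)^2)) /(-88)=-23 /281600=-0.00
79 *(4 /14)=158 /7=22.57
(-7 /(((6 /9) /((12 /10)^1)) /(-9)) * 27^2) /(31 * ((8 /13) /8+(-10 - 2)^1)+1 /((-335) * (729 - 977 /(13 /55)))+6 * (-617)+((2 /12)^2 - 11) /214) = -20.30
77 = 77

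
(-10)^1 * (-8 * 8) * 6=3840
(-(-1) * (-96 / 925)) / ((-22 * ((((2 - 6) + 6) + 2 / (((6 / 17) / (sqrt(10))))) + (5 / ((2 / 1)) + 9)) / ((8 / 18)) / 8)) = -82944 / 50864825 + 34816 * sqrt(10) / 50864825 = 0.00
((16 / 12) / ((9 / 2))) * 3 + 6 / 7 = 1.75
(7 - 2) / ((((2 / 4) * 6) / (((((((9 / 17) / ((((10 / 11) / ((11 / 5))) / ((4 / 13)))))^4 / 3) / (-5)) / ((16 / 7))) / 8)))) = -1093873369743 / 7454510253125000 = -0.00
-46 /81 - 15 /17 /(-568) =-442961 /782136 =-0.57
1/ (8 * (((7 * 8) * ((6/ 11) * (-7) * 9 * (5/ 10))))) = -11/ 84672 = -0.00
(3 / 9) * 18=6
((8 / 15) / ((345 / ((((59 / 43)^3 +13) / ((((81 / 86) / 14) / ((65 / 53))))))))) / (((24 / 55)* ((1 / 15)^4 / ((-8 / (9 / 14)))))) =-115752837200000 / 182568411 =-634024.45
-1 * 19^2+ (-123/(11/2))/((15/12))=-20839/55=-378.89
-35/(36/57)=-665/12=-55.42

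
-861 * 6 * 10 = -51660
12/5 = 2.40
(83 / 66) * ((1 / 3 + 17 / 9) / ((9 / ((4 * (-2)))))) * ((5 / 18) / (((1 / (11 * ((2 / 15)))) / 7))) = -46480 / 6561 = -7.08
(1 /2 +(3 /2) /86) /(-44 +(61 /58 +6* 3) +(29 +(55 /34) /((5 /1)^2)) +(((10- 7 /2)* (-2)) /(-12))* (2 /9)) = 5923395 /49878538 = 0.12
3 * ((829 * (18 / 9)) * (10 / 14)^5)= 15543750 / 16807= 924.84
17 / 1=17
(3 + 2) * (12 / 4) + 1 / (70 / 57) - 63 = -3303 / 70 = -47.19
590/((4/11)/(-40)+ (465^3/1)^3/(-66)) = -16225/423511623525787185058594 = -0.00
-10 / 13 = -0.77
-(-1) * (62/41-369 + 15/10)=-30011/82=-365.99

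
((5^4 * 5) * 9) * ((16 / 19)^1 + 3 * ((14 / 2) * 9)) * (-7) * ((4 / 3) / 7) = -135262500 / 19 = -7119078.95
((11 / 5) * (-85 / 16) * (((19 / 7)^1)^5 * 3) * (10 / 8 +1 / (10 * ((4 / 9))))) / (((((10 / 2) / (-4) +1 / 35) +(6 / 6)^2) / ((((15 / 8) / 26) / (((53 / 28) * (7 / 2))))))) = 1229346012015 / 3282109376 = 374.56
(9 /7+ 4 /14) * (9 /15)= 33 /35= 0.94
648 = 648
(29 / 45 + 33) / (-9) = -1514 / 405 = -3.74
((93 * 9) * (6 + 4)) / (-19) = -440.53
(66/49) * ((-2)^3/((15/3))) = -528/245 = -2.16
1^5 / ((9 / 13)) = 13 / 9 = 1.44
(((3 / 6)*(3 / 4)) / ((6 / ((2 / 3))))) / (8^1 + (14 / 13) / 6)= 13 / 2552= 0.01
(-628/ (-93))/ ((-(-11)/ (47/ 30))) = 14758/ 15345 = 0.96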